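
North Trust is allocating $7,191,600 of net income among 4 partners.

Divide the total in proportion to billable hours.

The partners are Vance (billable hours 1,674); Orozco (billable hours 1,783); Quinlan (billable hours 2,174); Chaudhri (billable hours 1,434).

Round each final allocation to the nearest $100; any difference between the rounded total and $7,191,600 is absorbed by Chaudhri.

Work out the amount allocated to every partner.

Combined billable hours = 7,065.
Unrounded shares: Vance 1,674/7,065 × $7,191,600 = 1,703,996.94; Orozco 1,783/7,065 × $7,191,600 = 1,814,950.15; Quinlan 2,174/7,065 × $7,191,600 = 2,212,956.60; Chaudhri 1,434/7,065 × $7,191,600 = 1,459,696.31.
After rounding ($100): Vance $1,704,000; Orozco $1,815,000; Quinlan $2,213,000; Chaudhri $1,459,700. Sum = $7,191,700.
Difference $7,191,600 − $7,191,700 = −$100 applied to Chaudhri: Chaudhri becomes $1,459,600.

Vance: $1,704,000; Orozco: $1,815,000; Quinlan: $2,213,000; Chaudhri: $1,459,600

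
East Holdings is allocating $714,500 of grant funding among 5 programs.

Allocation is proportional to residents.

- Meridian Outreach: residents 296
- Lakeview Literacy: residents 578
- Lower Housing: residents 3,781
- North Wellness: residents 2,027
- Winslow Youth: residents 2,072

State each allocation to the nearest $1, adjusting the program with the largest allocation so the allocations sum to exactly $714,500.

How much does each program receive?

Meridian Outreach: $24,159; Lakeview Literacy: $47,176; Lower Housing: $308,606; North Wellness: $165,443; Winslow Youth: $169,116

Residents total: 8,754.
Raw shares: Meridian Outreach 296/8,754 × $714,500 = 24,159.47; Lakeview Literacy 578/8,754 × $714,500 = 47,176.26; Lower Housing 3,781/8,754 × $714,500 = 308,604.58; North Wellness 2,027/8,754 × $714,500 = 165,443.40; Winslow Youth 2,072/8,754 × $714,500 = 169,116.29.
At nearest $1: Meridian Outreach $24,159; Lakeview Literacy $47,176; Lower Housing $308,605; North Wellness $165,443; Winslow Youth $169,116. Sum = $714,499.
Difference $714,500 − $714,499 = +$1 applied to largest allocation (Lower Housing): Lower Housing becomes $308,606.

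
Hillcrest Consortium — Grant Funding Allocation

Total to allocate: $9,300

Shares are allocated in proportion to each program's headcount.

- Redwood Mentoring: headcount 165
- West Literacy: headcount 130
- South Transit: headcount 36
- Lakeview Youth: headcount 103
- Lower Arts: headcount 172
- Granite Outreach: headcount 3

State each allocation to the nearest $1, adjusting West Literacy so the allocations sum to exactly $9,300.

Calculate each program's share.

Redwood Mentoring: $2,520 · West Literacy: $1,984 · South Transit: $550 · Lakeview Youth: $1,573 · Lower Arts: $2,627 · Granite Outreach: $46

Combined headcount = 609.
Proportional shares: Redwood Mentoring 165/609 × $9,300 = 2,519.70; West Literacy 130/609 × $9,300 = 1,985.22; South Transit 36/609 × $9,300 = 549.75; Lakeview Youth 103/609 × $9,300 = 1,572.91; Lower Arts 172/609 × $9,300 = 2,626.60; Granite Outreach 3/609 × $9,300 = 45.81.
At nearest $1: Redwood Mentoring $2,520; West Literacy $1,985; South Transit $550; Lakeview Youth $1,573; Lower Arts $2,627; Granite Outreach $46. Sum = $9,301.
Difference $9,300 − $9,301 = −$1 applied to West Literacy: West Literacy becomes $1,984.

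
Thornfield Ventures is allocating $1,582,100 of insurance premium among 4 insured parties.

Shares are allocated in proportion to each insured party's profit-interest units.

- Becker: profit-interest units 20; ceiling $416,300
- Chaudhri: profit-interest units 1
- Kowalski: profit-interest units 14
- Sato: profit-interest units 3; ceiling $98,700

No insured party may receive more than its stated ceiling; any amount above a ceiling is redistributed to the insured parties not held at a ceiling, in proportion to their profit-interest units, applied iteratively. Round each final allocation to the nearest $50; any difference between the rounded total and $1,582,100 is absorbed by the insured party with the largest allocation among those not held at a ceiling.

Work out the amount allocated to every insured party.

Becker: $416,300 · Chaudhri: $71,150 · Kowalski: $995,950 · Sato: $98,700

Combined profit-interest units = 38.
Unconstrained shares: Becker 832,684.21; Chaudhri 41,634.21; Kowalski 582,878.95; Sato 124,902.63.
Held at cap: Becker ($416,300), Sato ($98,700); residual $1,067,100 reallocated over remaining profit-interest units 15.
Shares after redistribution: Chaudhri 71,140.00 → $71,150; Kowalski 995,960.00 → $995,950.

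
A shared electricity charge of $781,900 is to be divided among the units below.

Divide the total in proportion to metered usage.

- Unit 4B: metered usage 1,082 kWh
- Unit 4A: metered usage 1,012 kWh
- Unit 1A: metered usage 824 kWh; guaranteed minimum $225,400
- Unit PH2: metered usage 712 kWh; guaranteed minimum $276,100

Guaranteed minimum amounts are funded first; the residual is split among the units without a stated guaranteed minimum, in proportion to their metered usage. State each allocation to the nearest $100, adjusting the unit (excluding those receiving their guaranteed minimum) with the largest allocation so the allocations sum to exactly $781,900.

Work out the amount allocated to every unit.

Guaranteed amounts: Unit 1A $225,400; Unit PH2 $276,100. Residual $280,400.
Residual split over remaining metered usage 2,094: Unit 4B 144,886.72 → $144,900; Unit 4A 135,513.28 → $135,500.

Unit 4B: $144,900; Unit 4A: $135,500; Unit 1A: $225,400; Unit PH2: $276,100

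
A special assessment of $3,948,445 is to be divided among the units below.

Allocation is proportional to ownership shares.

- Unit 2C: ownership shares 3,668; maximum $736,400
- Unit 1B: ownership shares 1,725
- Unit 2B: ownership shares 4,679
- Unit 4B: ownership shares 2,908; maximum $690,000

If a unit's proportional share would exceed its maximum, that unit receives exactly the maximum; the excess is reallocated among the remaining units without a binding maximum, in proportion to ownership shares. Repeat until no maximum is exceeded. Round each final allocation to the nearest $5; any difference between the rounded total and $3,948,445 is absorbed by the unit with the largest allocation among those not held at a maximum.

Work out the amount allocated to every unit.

Sum of ownership shares: 12,980.
Unconstrained shares: Unit 2C 1,115,785.54; Unit 1B 524,735.56; Unit 2B 1,423,326.21; Unit 4B 884,597.69.
Held at cap: Unit 2C ($736,400), Unit 4B ($690,000); remaining pool $2,522,045 reallocated over remaining ownership shares 6,404.
Redistributed shares: Unit 1B 679,345.35 → $679,345; Unit 2B 1,842,699.65 → $1,842,700.

Unit 2C: $736,400; Unit 1B: $679,345; Unit 2B: $1,842,700; Unit 4B: $690,000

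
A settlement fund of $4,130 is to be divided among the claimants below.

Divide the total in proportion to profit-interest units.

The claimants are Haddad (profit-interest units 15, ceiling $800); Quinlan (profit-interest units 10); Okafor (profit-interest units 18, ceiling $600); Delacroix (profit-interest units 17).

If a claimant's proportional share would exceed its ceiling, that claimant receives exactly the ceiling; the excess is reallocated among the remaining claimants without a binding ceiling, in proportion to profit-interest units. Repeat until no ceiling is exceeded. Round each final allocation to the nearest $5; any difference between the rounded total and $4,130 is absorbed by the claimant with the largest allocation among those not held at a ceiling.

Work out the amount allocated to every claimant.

Profit-interest units total: 60.
Proportional shares (ignoring caps): Haddad 1,032.50; Quinlan 688.33; Okafor 1,239.00; Delacroix 1,170.17.
Held at cap: Haddad ($800), Okafor ($600); balance $2,730 reallocated over remaining profit-interest units 27.
Redistributed shares: Quinlan 1,011.11 → $1,010; Delacroix 1,718.89 → $1,720.

Haddad: $800 · Quinlan: $1,010 · Okafor: $600 · Delacroix: $1,720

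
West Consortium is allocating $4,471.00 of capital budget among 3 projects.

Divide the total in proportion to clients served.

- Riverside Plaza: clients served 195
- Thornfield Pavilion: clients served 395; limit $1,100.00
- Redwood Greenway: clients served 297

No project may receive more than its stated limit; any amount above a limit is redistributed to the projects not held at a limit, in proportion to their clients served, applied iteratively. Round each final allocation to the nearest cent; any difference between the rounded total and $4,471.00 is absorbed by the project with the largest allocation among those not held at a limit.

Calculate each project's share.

Riverside Plaza: $1,336.07 · Thornfield Pavilion: $1,100.00 · Redwood Greenway: $2,034.93

Combined clients served = 887.
Unconstrained shares: Riverside Plaza 982.9143; Thornfield Pavilion 1,991.0316; Redwood Greenway 1,497.0541.
Held at cap: Thornfield Pavilion ($1,100.00); residual $3,371.00 reallocated over remaining clients served 492.
Shares after redistribution: Riverside Plaza 1,336.0671 → $1,336.07; Redwood Greenway 2,034.9329 → $2,034.93.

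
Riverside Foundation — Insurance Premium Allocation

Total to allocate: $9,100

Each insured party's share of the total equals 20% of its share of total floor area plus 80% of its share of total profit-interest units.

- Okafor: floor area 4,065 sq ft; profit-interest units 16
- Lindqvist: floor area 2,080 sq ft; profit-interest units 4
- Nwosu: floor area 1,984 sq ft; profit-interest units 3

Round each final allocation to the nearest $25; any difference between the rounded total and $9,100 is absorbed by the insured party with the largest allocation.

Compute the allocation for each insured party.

Totals — floor area 8,129, profit-interest units 23.
Combined weights (20% floor area + 80% profit-interest units): Okafor 0.6565; Lindqvist 0.1903; Nwosu 0.1532.
Proportional shares: Okafor 5,974.46; Lindqvist 1,731.78; Nwosu 1,393.76.
Rounded to nearest $25: Okafor $5,975; Lindqvist $1,725; Nwosu $1,400. Sum = $9,100.
Sum already equals the total — no adjustment.

Okafor: $5,975 | Lindqvist: $1,725 | Nwosu: $1,400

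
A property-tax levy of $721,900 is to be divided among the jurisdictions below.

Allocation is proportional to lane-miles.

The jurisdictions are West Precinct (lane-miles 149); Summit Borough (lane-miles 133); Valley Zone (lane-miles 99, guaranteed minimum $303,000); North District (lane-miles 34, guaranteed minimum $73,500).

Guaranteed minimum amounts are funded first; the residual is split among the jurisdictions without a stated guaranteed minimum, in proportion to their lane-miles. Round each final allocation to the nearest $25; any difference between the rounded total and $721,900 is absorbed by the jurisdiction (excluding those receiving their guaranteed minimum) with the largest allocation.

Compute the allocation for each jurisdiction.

Guaranteed amounts: Valley Zone $303,000; North District $73,500. Balance $345,400.
Balance split over remaining lane-miles 282: West Precinct 182,498.58 → $182,500; Summit Borough 162,901.42 → $162,900.

West Precinct: $182,500 | Summit Borough: $162,900 | Valley Zone: $303,000 | North District: $73,500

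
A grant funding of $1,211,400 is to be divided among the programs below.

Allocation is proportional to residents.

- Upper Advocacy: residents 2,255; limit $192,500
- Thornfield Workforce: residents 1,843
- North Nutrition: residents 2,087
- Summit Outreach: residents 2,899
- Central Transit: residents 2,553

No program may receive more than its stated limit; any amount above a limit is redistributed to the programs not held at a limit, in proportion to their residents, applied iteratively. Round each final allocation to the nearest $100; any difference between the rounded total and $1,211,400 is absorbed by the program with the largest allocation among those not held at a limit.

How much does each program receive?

Residents total: 11,637.
Unconstrained shares: Upper Advocacy 234,743.23; Thornfield Workforce 191,854.45; North Nutrition 217,254.60; Summit Outreach 301,782.99; Central Transit 265,764.73.
Capped: Upper Advocacy ($192,500); residual $1,018,900 reallocated over remaining residents 9,382.
Redistributed shares: Thornfield Workforce 200,152.71 → $200,200; North Nutrition 226,651.49 → $226,700; Summit Outreach 314,835.97 → $314,800; Central Transit 277,259.83 → $277,300.
Rounding difference −$100 applied to Summit Outreach → $314,700.

Upper Advocacy: $192,500 | Thornfield Workforce: $200,200 | North Nutrition: $226,700 | Summit Outreach: $314,700 | Central Transit: $277,300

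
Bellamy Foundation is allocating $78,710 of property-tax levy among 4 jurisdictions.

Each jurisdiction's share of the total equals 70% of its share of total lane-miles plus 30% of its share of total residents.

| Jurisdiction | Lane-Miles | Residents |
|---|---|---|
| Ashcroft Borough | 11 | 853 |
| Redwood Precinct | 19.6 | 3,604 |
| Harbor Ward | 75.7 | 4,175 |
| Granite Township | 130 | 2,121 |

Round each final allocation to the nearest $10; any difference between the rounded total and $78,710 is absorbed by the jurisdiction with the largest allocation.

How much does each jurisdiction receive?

Lane-miles total 236.3; residents total 10,753.
Combined weights (70% lane-miles + 30% residents): Ashcroft Borough 0.0564; Redwood Precinct 0.1586; Harbor Ward 0.3407; Granite Township 0.4443.
Proportional shares: Ashcroft Borough 4,437.96; Redwood Precinct 12,484.23; Harbor Ward 26,818.70; Granite Township 34,969.11.
Rounded to nearest $10: Ashcroft Borough $4,440; Redwood Precinct $12,480; Harbor Ward $26,820; Granite Township $34,970. Sum = $78,710.
Sum already equals the total — no adjustment.

Ashcroft Borough: $4,440; Redwood Precinct: $12,480; Harbor Ward: $26,820; Granite Township: $34,970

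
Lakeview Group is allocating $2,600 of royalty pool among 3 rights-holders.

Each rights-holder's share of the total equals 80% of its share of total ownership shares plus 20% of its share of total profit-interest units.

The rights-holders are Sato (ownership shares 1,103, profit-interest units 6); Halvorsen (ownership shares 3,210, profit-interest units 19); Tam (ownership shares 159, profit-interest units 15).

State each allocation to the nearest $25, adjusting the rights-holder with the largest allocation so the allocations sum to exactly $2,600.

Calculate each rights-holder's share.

Ownership shares total 4,472; profit-interest units total 40.
Blended shares (80% ownership shares + 20% profit-interest units): Sato 0.2273; Halvorsen 0.6692; Tam 0.1034.
Unrounded shares: Sato 591.02; Halvorsen 1,740.02; Tam 268.95.
Rounded to nearest $25: Sato $600; Halvorsen $1,750; Tam $275. Sum = $2,625.
Difference $2,600 − $2,625 = −$25 applied to largest allocation (Halvorsen): Halvorsen becomes $1,725.

Sato: $600 · Halvorsen: $1,725 · Tam: $275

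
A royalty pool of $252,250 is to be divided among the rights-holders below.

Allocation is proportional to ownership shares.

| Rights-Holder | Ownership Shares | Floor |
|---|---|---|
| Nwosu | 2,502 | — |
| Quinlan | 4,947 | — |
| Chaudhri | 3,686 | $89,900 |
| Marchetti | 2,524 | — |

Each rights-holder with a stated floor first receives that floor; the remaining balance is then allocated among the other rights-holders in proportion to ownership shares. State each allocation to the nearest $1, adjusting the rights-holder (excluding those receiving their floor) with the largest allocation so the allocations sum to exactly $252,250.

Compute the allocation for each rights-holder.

Minimums first: Chaudhri $89,900. Residual $162,350.
Residual split over remaining ownership shares 9,973: Nwosu 40,729.94 → $40,730; Quinlan 80,531.98 → $80,532; Marchetti 41,088.08 → $41,088.

Nwosu: $40,730; Quinlan: $80,532; Chaudhri: $89,900; Marchetti: $41,088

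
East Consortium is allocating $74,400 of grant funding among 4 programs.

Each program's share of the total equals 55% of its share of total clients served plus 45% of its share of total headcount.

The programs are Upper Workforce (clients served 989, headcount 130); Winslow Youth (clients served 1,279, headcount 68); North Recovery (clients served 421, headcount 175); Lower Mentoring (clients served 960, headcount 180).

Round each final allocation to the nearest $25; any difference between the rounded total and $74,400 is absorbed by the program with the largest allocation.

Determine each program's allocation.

Clients served total 3,649; headcount total 553.
Composite weights (55% clients served + 45% headcount): Upper Workforce 0.2549; Winslow Youth 0.2481; North Recovery 0.2059; Lower Mentoring 0.2912.
Unrounded shares: Upper Workforce 18,961.20; Winslow Youth 18,459.64; North Recovery 15,316.04; Lower Mentoring 21,663.12.
Rounded to nearest $25: Upper Workforce $18,950; Winslow Youth $18,450; North Recovery $15,325; Lower Mentoring $21,675. Sum = $74,400.
No rounding difference to absorb.

Upper Workforce: $18,950; Winslow Youth: $18,450; North Recovery: $15,325; Lower Mentoring: $21,675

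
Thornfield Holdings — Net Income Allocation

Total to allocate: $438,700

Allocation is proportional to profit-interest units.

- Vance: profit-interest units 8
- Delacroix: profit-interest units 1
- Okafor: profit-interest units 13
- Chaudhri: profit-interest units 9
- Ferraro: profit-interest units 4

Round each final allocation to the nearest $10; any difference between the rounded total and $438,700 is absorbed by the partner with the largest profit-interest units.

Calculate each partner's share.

Profit-interest units total: 8 + 1 + 13 + 9 + 4 = 35.
Raw shares: Vance 100,274.29; Delacroix 12,534.29; Okafor 162,945.71; Chaudhri 112,808.57; Ferraro 50,137.14.
At nearest $10: Vance $100,270; Delacroix $12,530; Okafor $162,950; Chaudhri $112,810; Ferraro $50,140. Sum = $438,700.
Sum already equals the total — no adjustment.

Vance: $100,270 · Delacroix: $12,530 · Okafor: $162,950 · Chaudhri: $112,810 · Ferraro: $50,140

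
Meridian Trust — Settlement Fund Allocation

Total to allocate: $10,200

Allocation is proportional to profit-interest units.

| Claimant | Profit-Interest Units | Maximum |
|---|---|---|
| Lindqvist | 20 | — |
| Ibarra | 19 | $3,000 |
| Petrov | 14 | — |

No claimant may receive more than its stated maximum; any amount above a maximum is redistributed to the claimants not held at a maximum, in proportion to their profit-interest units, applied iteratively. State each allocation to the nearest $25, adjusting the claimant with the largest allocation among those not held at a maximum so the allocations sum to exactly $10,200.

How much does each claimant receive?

Lindqvist: $4,225 · Ibarra: $3,000 · Petrov: $2,975

Combined profit-interest units = 53.
Unconstrained shares: Lindqvist 3,849.06; Ibarra 3,656.60; Petrov 2,694.34.
Held at cap: Ibarra ($3,000); remaining pool $7,200 reallocated over remaining profit-interest units 34.
Redistributed shares: Lindqvist 4,235.29 → $4,225; Petrov 2,964.71 → $2,975.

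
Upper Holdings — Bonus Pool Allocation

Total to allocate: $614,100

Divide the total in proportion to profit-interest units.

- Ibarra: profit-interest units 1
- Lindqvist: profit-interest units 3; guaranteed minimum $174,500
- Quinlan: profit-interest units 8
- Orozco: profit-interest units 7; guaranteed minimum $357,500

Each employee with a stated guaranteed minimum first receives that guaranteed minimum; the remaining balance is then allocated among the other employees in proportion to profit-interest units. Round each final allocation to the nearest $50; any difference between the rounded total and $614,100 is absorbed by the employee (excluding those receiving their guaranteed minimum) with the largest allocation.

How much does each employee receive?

Guaranteed amounts: Lindqvist $174,500; Orozco $357,500. Balance $82,100.
Balance split over remaining profit-interest units 9: Ibarra 9,122.22 → $9,100; Quinlan 72,977.78 → $73,000.

Ibarra: $9,100 · Lindqvist: $174,500 · Quinlan: $73,000 · Orozco: $357,500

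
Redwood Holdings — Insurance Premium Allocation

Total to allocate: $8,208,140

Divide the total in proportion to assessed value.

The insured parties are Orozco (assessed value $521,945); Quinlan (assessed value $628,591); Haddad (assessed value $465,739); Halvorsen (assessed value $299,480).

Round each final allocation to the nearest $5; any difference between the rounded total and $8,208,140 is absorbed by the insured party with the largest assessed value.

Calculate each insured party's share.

Orozco: $2,236,295 · Quinlan: $2,693,230 · Haddad: $1,995,480 · Halvorsen: $1,283,135

Total assessed value = 1,915,755.
Pro-rata amounts: Orozco 521,945/1,915,755 × $8,208,140 = 2,236,297.25; Quinlan 628,591/1,915,755 × $8,208,140 = 2,693,226.92; Haddad 465,739/1,915,755 × $8,208,140 = 1,995,480.07; Halvorsen 299,480/1,915,755 × $8,208,140 = 1,283,135.77.
At nearest $5: Orozco $2,236,295; Quinlan $2,693,225; Haddad $1,995,480; Halvorsen $1,283,135. Sum = $8,208,135.
Difference $8,208,140 − $8,208,135 = +$5 applied to largest assessed value (Quinlan): Quinlan becomes $2,693,230.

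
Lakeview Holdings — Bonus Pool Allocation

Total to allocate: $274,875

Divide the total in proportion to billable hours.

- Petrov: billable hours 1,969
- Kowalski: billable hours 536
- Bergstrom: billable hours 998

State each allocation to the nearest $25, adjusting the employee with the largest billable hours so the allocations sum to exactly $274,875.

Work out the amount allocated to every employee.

Billable hours total: 3,503.
Raw shares: Petrov 1,969/3,503 × $274,875 = 154,504.39; Kowalski 536/3,503 × $274,875 = 42,059.09; Bergstrom 998/3,503 × $274,875 = 78,311.52.
After rounding ($25): Petrov $154,500; Kowalski $42,050; Bergstrom $78,300. Sum = $274,850.
Difference $274,875 − $274,850 = +$25 applied to largest billable hours (Petrov): Petrov becomes $154,525.

Petrov: $154,525 · Kowalski: $42,050 · Bergstrom: $78,300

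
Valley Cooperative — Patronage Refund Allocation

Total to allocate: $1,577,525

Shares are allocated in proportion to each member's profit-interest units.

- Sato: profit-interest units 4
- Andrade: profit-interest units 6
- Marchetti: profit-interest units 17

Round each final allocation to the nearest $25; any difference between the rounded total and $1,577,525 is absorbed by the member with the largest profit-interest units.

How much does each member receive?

Combined profit-interest units = 4 + 6 + 17 = 27.
Proportional shares: Sato 233,707.41; Andrade 350,561.11; Marchetti 993,256.48.
At nearest $25: Sato $233,700; Andrade $350,550; Marchetti $993,250. Sum = $1,577,500.
Difference $1,577,525 − $1,577,500 = +$25 applied to largest profit-interest units (Marchetti): Marchetti becomes $993,275.

Sato: $233,700; Andrade: $350,550; Marchetti: $993,275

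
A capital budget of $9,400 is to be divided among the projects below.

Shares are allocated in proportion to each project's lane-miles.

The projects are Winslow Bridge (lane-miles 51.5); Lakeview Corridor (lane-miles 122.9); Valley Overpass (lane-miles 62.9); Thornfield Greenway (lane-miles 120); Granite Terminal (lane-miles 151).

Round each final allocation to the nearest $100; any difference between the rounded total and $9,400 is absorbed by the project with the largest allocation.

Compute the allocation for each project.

Winslow Bridge: $1,000 | Lakeview Corridor: $2,300 | Valley Overpass: $1,200 | Thornfield Greenway: $2,200 | Granite Terminal: $2,700

Lane-miles total: 508.3.
Proportional shares: Winslow Bridge 51.5/508.3 × $9,400 = 952.39; Lakeview Corridor 122.9/508.3 × $9,400 = 2,272.79; Valley Overpass 62.9/508.3 × $9,400 = 1,163.21; Thornfield Greenway 120/508.3 × $9,400 = 2,219.16; Granite Terminal 151/508.3 × $9,400 = 2,792.45.
After rounding ($100): Winslow Bridge $1,000; Lakeview Corridor $2,300; Valley Overpass $1,200; Thornfield Greenway $2,200; Granite Terminal $2,800. Sum = $9,500.
Difference $9,400 − $9,500 = −$100 applied to largest allocation (Granite Terminal): Granite Terminal becomes $2,700.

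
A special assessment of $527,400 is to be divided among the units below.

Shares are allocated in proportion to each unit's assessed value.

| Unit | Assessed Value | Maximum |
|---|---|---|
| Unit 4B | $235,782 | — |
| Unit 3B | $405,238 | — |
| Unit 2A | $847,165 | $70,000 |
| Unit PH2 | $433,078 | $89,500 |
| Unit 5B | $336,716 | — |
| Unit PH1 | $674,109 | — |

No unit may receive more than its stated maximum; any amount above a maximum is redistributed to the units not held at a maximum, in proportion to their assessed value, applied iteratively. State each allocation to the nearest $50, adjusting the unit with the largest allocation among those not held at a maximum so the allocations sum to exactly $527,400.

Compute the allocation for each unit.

Assessed value total: 2,932,088.
Proportional shares (ignoring caps): Unit 4B 42,410.54; Unit 3B 72,890.90; Unit 2A 152,381.11; Unit PH2 77,898.53; Unit 5B 60,565.72; Unit PH1 121,253.21.
Held at cap: Unit 2A ($70,000); residual $457,400 reallocated over remaining assessed value 2,084,923.
Held at cap: Unit PH2 ($89,500); residual $367,900 reallocated over remaining assessed value 1,651,845.
Redistributed shares: Unit 4B 52,513.52 → $52,500; Unit 3B 90,254.87 → $90,250; Unit 5B 74,993.61 → $75,000; Unit PH1 150,138.00 → $150,150.

Unit 4B: $52,500 · Unit 3B: $90,250 · Unit 2A: $70,000 · Unit PH2: $89,500 · Unit 5B: $75,000 · Unit PH1: $150,150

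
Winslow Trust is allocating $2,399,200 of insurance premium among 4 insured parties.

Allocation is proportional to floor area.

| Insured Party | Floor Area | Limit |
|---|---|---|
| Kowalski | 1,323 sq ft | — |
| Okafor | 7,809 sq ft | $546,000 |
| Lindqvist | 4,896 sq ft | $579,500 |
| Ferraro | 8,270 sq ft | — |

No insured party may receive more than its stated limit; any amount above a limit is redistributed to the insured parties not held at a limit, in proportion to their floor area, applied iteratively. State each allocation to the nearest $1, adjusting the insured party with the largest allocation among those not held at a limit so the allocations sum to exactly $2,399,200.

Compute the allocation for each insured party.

Kowalski: $175,660; Okafor: $546,000; Lindqvist: $579,500; Ferraro: $1,098,040

Combined floor area = 22,298.
Unconstrained shares: Kowalski 142,350.96; Okafor 840,225.71; Lindqvist 526,795.37; Ferraro 889,827.97.
Cap binds for Okafor ($546,000); remaining pool $1,853,200 reallocated over remaining floor area 14,489.
Cap binds for Lindqvist ($579,500); remaining pool $1,273,700 reallocated over remaining floor area 9,593.
Redistributed shares: Kowalski 175,659.87 → $175,660; Ferraro 1,098,040.13 → $1,098,040.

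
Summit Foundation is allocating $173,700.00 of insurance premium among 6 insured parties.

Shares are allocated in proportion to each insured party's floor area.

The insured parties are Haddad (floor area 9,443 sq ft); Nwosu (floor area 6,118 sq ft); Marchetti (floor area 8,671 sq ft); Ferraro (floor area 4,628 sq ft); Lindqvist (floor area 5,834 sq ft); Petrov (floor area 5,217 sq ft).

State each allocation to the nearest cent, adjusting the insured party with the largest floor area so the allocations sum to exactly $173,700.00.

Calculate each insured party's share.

Haddad: $41,097.67; Nwosu: $26,626.66; Marchetti: $37,737.78; Ferraro: $20,141.91; Lindqvist: $25,390.64; Petrov: $22,705.34

Combined floor area = 9,443 + 6,118 + 8,671 + 4,628 + 5,834 + 5,217 = 39,911.
Pro-rata amounts: Haddad 41,097.6698; Nwosu 26,626.6593; Marchetti 37,737.7841; Ferraro 20,141.9057; Lindqvist 25,390.6392; Petrov 22,705.3419.
After rounding (cent): Haddad $41,097.67; Nwosu $26,626.66; Marchetti $37,737.78; Ferraro $20,141.91; Lindqvist $25,390.64; Petrov $22,705.34. Sum = $173,700.00.
No rounding difference to absorb.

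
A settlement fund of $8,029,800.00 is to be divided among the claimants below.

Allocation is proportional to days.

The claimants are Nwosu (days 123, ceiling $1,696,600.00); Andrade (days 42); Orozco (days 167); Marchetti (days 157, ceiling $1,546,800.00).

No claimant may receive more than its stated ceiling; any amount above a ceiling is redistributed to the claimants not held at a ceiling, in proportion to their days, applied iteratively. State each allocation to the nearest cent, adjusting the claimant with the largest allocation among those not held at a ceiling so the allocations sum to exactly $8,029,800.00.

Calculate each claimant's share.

Days total: 489.
Proportional shares (ignoring caps): Nwosu 2,019,765.6442; Andrade 689,676.0736; Orozco 2,742,283.4356; Marchetti 2,578,074.8466.
Held at cap: Nwosu ($1,696,600.00), Marchetti ($1,546,800.00); remaining pool $4,786,400.00 reallocated over remaining days 209.
Shares after redistribution: Andrade 961,860.2871 → $961,860.29; Orozco 3,824,539.7129 → $3,824,539.71.

Nwosu: $1,696,600.00 · Andrade: $961,860.29 · Orozco: $3,824,539.71 · Marchetti: $1,546,800.00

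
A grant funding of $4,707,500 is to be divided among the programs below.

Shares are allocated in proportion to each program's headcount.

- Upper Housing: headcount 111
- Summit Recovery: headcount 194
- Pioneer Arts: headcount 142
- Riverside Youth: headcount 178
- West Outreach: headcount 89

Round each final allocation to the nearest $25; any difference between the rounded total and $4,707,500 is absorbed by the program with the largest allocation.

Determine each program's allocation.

Upper Housing: $731,850 | Summit Recovery: $1,279,050 | Pioneer Arts: $936,225 | Riverside Youth: $1,173,575 | West Outreach: $586,800

Sum of headcount: 714.
Proportional shares: Upper Housing 111/714 × $4,707,500 = 731,838.24; Summit Recovery 194/714 × $4,707,500 = 1,279,068.63; Pioneer Arts 142/714 × $4,707,500 = 936,225.49; Riverside Youth 178/714 × $4,707,500 = 1,173,578.43; West Outreach 89/714 × $4,707,500 = 586,789.22.
At nearest $25: Upper Housing $731,850; Summit Recovery $1,279,075; Pioneer Arts $936,225; Riverside Youth $1,173,575; West Outreach $586,800. Sum = $4,707,525.
Difference $4,707,500 − $4,707,525 = −$25 applied to largest allocation (Summit Recovery): Summit Recovery becomes $1,279,050.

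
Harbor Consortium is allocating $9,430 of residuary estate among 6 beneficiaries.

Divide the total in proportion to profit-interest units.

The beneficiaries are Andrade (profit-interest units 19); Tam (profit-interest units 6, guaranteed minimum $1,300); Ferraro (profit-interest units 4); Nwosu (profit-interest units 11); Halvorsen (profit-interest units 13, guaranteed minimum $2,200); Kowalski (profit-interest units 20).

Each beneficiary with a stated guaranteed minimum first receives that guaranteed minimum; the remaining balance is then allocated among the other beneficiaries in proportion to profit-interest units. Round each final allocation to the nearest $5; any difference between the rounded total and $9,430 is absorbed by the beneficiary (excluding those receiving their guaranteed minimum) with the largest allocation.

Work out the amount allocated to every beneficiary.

Andrade: $2,085; Tam: $1,300; Ferraro: $440; Nwosu: $1,210; Halvorsen: $2,200; Kowalski: $2,195

Minimums first: Tam $1,300; Halvorsen $2,200. Residual $5,930.
Residual split over remaining profit-interest units 54: Andrade 2,086.48 → $2,085; Ferraro 439.26 → $440; Nwosu 1,207.96 → $1,210; Kowalski 2,196.30 → $2,195.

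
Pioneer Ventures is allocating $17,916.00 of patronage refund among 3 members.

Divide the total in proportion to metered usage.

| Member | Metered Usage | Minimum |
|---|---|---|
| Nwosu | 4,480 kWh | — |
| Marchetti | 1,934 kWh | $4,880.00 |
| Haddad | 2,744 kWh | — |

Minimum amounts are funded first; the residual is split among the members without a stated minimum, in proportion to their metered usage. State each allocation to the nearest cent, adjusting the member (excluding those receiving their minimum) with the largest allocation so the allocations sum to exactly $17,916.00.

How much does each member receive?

Nwosu: $8,084.34; Marchetti: $4,880.00; Haddad: $4,951.66

Guaranteed amounts: Marchetti $4,880.00. Balance $13,036.00.
Balance split over remaining metered usage 7,224: Nwosu 8,084.3411 → $8,084.34; Haddad 4,951.6589 → $4,951.66.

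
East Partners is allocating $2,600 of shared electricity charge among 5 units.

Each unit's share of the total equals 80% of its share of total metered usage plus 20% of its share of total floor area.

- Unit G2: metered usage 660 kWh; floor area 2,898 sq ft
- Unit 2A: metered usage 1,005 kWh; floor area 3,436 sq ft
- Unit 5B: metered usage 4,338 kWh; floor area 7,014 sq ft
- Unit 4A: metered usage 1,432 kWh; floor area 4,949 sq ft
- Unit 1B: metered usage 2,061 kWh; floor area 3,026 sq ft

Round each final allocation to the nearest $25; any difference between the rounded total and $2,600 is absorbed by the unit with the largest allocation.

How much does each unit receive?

Totals — metered usage 9,496, floor area 21,323.
Blended shares (80% metered usage + 20% floor area): Unit G2 0.0828; Unit 2A 0.1169; Unit 5B 0.4312; Unit 4A 0.1671; Unit 1B 0.2020.
Raw shares: Unit G2 215.24; Unit 2A 303.93; Unit 5B 1,121.24; Unit 4A 434.36; Unit 1B 525.24.
At nearest $25: Unit G2 $225; Unit 2A $300; Unit 5B $1,125; Unit 4A $425; Unit 1B $525. Sum = $2,600.
Rounded total matches; no reconciliation needed.

Unit G2: $225 | Unit 2A: $300 | Unit 5B: $1,125 | Unit 4A: $425 | Unit 1B: $525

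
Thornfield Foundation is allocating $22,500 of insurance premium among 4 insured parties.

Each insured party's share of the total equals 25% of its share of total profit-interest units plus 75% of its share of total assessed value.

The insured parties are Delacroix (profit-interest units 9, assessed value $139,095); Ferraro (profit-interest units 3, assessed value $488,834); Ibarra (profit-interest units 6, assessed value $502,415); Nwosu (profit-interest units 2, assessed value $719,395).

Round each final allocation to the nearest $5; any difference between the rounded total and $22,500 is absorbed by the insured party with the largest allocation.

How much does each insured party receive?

Delacroix: $3,800 | Ferraro: $5,305 | Ibarra: $6,270 | Nwosu: $7,125

Profit-interest units total 20; assessed value total 1,849,739.
Combined weights (25% profit-interest units + 75% assessed value): Delacroix 0.1689; Ferraro 0.2357; Ibarra 0.2787; Nwosu 0.3167.
Raw shares: Delacroix 3,800.20; Ferraro 5,303.34; Ibarra 6,270.99; Nwosu 7,125.47.
After rounding ($5): Delacroix $3,800; Ferraro $5,305; Ibarra $6,270; Nwosu $7,125. Sum = $22,500.
Rounded total matches; no reconciliation needed.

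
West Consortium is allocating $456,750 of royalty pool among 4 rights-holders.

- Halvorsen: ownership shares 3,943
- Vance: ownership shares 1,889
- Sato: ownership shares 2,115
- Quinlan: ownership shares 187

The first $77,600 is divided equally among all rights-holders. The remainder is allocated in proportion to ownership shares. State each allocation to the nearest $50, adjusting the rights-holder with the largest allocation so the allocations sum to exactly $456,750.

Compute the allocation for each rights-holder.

Halvorsen: $203,200 | Vance: $107,450 | Sato: $118,000 | Quinlan: $28,100

$77,600 shared equally gives $19,400 per rights-holder.
Remainder $379,150 by ownership shares (total 8,134): Halvorsen 183,794.99 → $183,800; Vance 88,051.92 → $88,050; Sato 98,586.46 → $98,600; Quinlan 8,716.63 → $8,700.
Totals: Halvorsen $19,400 + $183,800 = $203,200; Vance $19,400 + $88,050 = $107,450; Sato $19,400 + $98,600 = $118,000; Quinlan $19,400 + $8,700 = $28,100.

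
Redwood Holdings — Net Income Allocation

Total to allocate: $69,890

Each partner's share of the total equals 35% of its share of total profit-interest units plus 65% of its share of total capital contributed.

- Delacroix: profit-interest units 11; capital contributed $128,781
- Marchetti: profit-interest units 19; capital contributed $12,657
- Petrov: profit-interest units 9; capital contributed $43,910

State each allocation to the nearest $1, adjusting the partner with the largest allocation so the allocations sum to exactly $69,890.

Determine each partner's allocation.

Delacroix: $38,464; Marchetti: $15,019; Petrov: $16,407

Profit-interest units total 39; capital contributed total 185,348.
Blended shares (35% profit-interest units + 65% capital contributed): Delacroix 0.5503; Marchetti 0.2149; Petrov 0.2348.
Proportional shares: Delacroix 38,463.42; Marchetti 15,019.35; Petrov 16,407.23.
After rounding ($1): Delacroix $38,463; Marchetti $15,019; Petrov $16,407. Sum = $69,889.
Difference $69,890 − $69,889 = +$1 applied to largest allocation (Delacroix): Delacroix becomes $38,464.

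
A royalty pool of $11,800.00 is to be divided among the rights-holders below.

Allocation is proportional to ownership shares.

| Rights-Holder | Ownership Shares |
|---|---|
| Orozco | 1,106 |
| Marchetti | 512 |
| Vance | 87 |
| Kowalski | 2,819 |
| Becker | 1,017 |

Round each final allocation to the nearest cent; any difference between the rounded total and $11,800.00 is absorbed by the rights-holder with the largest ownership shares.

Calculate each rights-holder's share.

Total ownership shares = 1,106 + 512 + 87 + 2,819 + 1,017 = 5,541.
Unrounded shares: Orozco 2,355.3149; Marchetti 1,090.3447; Vance 185.2734; Kowalski 6,003.2846; Becker 2,165.7823.
After rounding (cent): Orozco $2,355.31; Marchetti $1,090.34; Vance $185.27; Kowalski $6,003.28; Becker $2,165.78. Sum = $11,799.98.
Difference $11,800.00 − $11,799.98 = +$0.02 applied to largest ownership shares (Kowalski): Kowalski becomes $6,003.30.

Orozco: $2,355.31 | Marchetti: $1,090.34 | Vance: $185.27 | Kowalski: $6,003.30 | Becker: $2,165.78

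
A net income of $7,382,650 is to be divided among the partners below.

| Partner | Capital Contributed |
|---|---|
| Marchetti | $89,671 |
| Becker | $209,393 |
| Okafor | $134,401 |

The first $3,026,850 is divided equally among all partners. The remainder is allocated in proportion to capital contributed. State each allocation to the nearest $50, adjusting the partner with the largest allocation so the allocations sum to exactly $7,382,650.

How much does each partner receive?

Marchetti: $1,910,050; Becker: $3,113,100; Okafor: $2,359,500

$3,026,850 shared equally gives $1,008,950 per partner.
Remainder $4,355,800 by capital contributed (total 433,465): Marchetti 901,085.31 → $901,100; Becker 2,104,146.88 → $2,104,150; Okafor 1,350,567.81 → $1,350,550.
Totals: Marchetti $1,008,950 + $901,100 = $1,910,050; Becker $1,008,950 + $2,104,150 = $3,113,100; Okafor $1,008,950 + $1,350,550 = $2,359,500.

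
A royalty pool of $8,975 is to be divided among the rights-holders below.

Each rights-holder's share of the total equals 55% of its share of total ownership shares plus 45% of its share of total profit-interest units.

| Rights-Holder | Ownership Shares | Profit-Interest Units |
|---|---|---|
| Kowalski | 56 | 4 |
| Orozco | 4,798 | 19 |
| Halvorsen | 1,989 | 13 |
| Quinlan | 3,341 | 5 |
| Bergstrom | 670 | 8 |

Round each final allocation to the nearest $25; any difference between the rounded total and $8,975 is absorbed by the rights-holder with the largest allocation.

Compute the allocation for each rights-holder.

Kowalski: $350 · Orozco: $3,750 · Halvorsen: $1,975 · Quinlan: $1,925 · Bergstrom: $975

Ownership shares total 10,854; profit-interest units total 49.
Blended shares (55% ownership shares + 45% profit-interest units): Kowalski 0.0396; Orozco 0.4176; Halvorsen 0.2202; Quinlan 0.2152; Bergstrom 0.1074.
Raw shares: Kowalski 355.16; Orozco 3,748.11; Halvorsen 1,976.07; Quinlan 1,931.56; Bergstrom 964.09.
After rounding ($25): Kowalski $350; Orozco $3,750; Halvorsen $1,975; Quinlan $1,925; Bergstrom $975. Sum = $8,975.
Rounded total matches; no reconciliation needed.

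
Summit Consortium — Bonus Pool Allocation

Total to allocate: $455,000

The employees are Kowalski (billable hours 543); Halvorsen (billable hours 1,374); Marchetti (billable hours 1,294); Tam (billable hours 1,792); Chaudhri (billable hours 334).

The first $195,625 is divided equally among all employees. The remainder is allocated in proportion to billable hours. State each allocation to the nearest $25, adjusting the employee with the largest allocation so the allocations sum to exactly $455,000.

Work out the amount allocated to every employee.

Kowalski: $65,525 | Halvorsen: $105,900 | Marchetti: $102,025 | Tam: $126,200 | Chaudhri: $55,350

Equal tier: $195,625 ÷ 5 = $39,125 apiece.
Remainder $259,375 by billable hours (total 5,337): Kowalski 26,389.47 → $26,400; Halvorsen 66,775.58 → $66,775; Marchetti 62,887.62 → $62,900; Tam 87,090.13 → $87,100; Chaudhri 16,232.20 → $16,225.
Rounding difference −$25 on remainder applied to Tam.
Totals: Kowalski $39,125 + $26,400 = $65,525; Halvorsen $39,125 + $66,775 = $105,900; Marchetti $39,125 + $62,900 = $102,025; Tam $39,125 + $87,075 = $126,200; Chaudhri $39,125 + $16,225 = $55,350.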